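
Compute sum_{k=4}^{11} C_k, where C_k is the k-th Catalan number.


C_4 through C_11: 14, 42, 132, 429, 1430, 4862, 16796, 58786
Sum = 14 + 42 + 132 + 429 + 1430 + 4862 + 16796 + 58786
= 82491

82491


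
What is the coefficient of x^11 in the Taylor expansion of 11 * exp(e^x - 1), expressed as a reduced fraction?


exp(e^x - 1) = sum_{k>=0} Bell_k x^k / k!, where Bell_k is the k-th Bell number.
So the coefficient of x^11 is 11 * Bell_11 / 11!.
Computing: Bell_11 = 678570 and 11! = 39916800, giving
11 * 678570/39916800 = 22619/120960.

22619/120960


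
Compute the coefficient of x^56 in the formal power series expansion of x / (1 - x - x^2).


Let f(x) = sum_{k>=0} a_k x^k. Multiplying f(x) * (1 - x - x^2) = x and matching coefficients gives a_0 = 0, a_1 = 1, and a_k = a_{k-1} + a_{k-2} for k >= 2. These are the Fibonacci numbers F_k.
Iterating from F_0 = 0, F_1 = 1:
F_0=0, F_1=1, F_2=1, F_3=2, F_4=3, F_5=5, F_6=8, F_7=13, F_8=21, F_9=34, ...
F_56 = 225851433717.

225851433717


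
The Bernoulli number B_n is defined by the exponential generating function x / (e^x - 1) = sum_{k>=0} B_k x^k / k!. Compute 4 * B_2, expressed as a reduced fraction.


Bernoulli numbers can also be computed recursively via B_0 = 1 and sum_{j=0}^{m} C(m+1, j) B_j = 0 for m >= 1. Odd-index Bernoulli numbers vanish for k >= 3.
Computing B_2 = 1/6, so 4 * B_2 = 4 * 1/6 = 2/3.

2/3


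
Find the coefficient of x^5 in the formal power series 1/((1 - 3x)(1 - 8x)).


By partial fractions or Cauchy convolution:
The coefficient equals sum_{k=0}^{5} 3^k * 8^(5-k).
= 52283

52283


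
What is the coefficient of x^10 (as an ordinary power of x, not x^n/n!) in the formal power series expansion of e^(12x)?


The exponential series is e^y = sum_{k>=0} y^k / k!. Substituting y = 12x gives
e^(12x) = sum_{k>=0} 12^k x^k / k!.
So the coefficient of x^n is a^n/n! with a = 12, n = 10:
12^10 / 10! = 61917364224/3628800 = 2985984/175

2985984/175


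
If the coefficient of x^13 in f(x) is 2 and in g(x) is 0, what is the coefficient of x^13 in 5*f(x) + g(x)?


Scalar multiplication scales coefficients: 5 * 2 = 10.
Then add the g coefficient: 10 + 0
= 10

10


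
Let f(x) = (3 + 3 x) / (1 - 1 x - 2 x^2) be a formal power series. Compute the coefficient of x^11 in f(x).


Write f(x) = sum_{k>=0} a_k x^k. Multiplying both sides by 1 - 1 x - 2 x^2 gives
(1 - 1 x - 2 x^2) sum_{k>=0} a_k x^k = 3 + 3 x.
Matching coefficients:
 x^0: a_0 = 3
 x^1: a_1 - 1 a_0 = 3  =>  a_1 = 1*3 + 3 = 6
 x^k (k >= 2): a_k = 1 a_{k-1} + 2 a_{k-2}.
Iterating: a_2 = 12, a_3 = 24, a_4 = 48, a_5 = 96, a_6 = 192, a_7 = 384, a_8 = 768, a_9 = 1536, a_10 = 3072, a_11 = 6144.
So the coefficient of x^11 is 6144.

6144


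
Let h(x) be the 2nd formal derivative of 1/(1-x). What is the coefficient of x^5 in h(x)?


Differentiating 2 times: d^2/dx^2 [1/(1-x)] = 2!/(1-x)^3.
The expansion 1/(1-x)^3 = sum_{k>=0} C(k+2, 2) x^k, so the coefficient of x^n in 2!/(1-x)^3 is 2! * C(n+2, 2).
For n = 5: 2 * C(7, 2) = 2 * 21 = 42

42


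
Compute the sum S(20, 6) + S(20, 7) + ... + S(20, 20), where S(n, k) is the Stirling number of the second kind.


By definition, S(n, k) counts partitions of an n-set into exactly k nonempty blocks.
Computing row n = 20 for k = 6..20:
S(20, k): 4306078895384, 11143554045652, 15170932662679, 12011282644725, 5917584964655, 1900842429486, 411016633391, 61068660380, 6302524580, 452329200, 22350954, 741285, 15675, 190, 1
Sum = 50929138898237.

50929138898237


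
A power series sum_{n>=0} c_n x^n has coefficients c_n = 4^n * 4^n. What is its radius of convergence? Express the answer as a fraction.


By the root test (Cauchy-Hadamard), the radius is R = 1 / limsup_n |c_n|^(1/n).
Here |c_n|^(1/n) = (4^n * 4^n)^(1/n) = 4 * 4 = 16 for all n.
So R = 1/16 = 1/16.

1/16


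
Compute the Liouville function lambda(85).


The Liouville function is lambda(k) = (-1)^Omega(k), where Omega(k) counts the prime factors of k with multiplicity.
Factoring: 85 = 5 * 17, so Omega(85) = 2.
lambda(85) = (-1)^2 = 1.

1


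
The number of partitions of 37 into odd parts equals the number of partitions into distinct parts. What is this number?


Computing partitions of 37 into odd parts (1, 3, 5, ...):
Using the generating function prod_{k>=0} 1/(1-x^(2k+1)),
the count is 760

760


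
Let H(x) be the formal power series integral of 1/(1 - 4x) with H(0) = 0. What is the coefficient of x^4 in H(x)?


1/(1 - 4x) = sum_{k>=0} 4^k x^k. Integrating termwise with H(0) = 0:
H(x) = sum_{k>=0} 4^k x^(k+1) / (k+1) = sum_{m>=1} 4^(m-1) x^m / m.
For m = 4: 4^3/4 = 64/4 = 16.

16


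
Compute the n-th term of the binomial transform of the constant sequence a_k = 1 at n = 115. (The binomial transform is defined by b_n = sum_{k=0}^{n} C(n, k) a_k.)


With a_k = 1 for all k, b_n = sum_{k=0}^{n} C(n, k) = 2^n by the binomial theorem.
For n = 115: 2^115 = 41538374868278621028243970633760768.

41538374868278621028243970633760768


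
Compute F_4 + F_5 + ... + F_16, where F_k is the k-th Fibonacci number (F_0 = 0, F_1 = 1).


Use the identity sum_{k=0}^{N} F_k = F_{N+2} - 1 (which follows from F_{k+2} - F_{k+1} = F_k). Then
sum_{k=4}^{16} F_k = (F_{18} - 1) - (F_{5} - 1) = F_{18} - F_{5}.
Computing: F_{18} = 2584, F_{5} = 5, so
Sum = 2584 - 5 = 2579.

2579


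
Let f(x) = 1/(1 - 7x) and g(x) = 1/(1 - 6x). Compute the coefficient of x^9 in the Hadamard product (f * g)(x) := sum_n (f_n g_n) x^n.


f has coefficients f_k = 7^k and g has coefficients g_k = 6^k, so the Hadamard product has coefficient (f*g)_k = 7^k * 6^k = 42^k.
For k = 9: 42^9 = 406671383849472.

406671383849472


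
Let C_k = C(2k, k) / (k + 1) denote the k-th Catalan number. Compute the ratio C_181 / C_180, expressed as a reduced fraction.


Using C_k = (2k)! / (k! (k+1)!), the ratio C_{k+1}/C_k simplifies to
C_{k+1}/C_k = [(2k+2)! / ((k+1)! (k+2)!)] * [k! (k+1)! / (2k)!]
 = (2k+2)(2k+1) / ((k+1)(k+2)) = 2(2k+1) / (k+2).
For k = 180: 2(2*180 + 1) / (180 + 2) = 722/182 = 361/91.

361/91


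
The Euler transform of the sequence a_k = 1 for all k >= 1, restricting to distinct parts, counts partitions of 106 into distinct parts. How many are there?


Partitions of 106 into distinct parts can be computed via generating function.
Product (1+x)(1+x^2)(1+x^3)...
The coefficient of x^106 = 728260

728260


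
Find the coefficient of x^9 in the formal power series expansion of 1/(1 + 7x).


Write 1/(1 + c x) = 1/(1 - (-c) x) and apply the geometric-series identity
1/(1 - y) = sum_{k>=0} y^k to get 1/(1 + c x) = sum_{k>=0} (-c)^k x^k.
So the coefficient of x^k is (-c)^k = (-1)^k * c^k.
Here c = 7 and k = 9:
(-7)^9 = -1 * 40353607 = -40353607

-40353607


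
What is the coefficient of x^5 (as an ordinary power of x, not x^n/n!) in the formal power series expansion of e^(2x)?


The exponential series is e^y = sum_{k>=0} y^k / k!. Substituting y = 2x gives
e^(2x) = sum_{k>=0} 2^k x^k / k!.
So the coefficient of x^n is a^n/n! with a = 2, n = 5:
2^5 / 5! = 32/120 = 4/15

4/15


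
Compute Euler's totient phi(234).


phi(n) counts integers in [1, n] coprime to n. Using the multiplicative formula phi(n) = n * prod_{p | n} (1 - 1/p):
234 = 2 * 3^2 * 13, so
phi(234) = 234 * (1 - 1/2) * (1 - 1/3) * (1 - 1/13) = 72.

72


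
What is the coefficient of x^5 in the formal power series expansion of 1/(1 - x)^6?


The expansion 1/(1 - x)^r = sum_{k>=0} C(k + r - 1, r - 1) x^k follows from the multiset / negative-binomial theorem (or from repeated differentiation of the geometric series).
For r = 6 and k = 5:
C(10, 5) = 3628800 / (120 * 120) = 252.

252


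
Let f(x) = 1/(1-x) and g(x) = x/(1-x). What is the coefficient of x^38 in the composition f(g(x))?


First simplify the composition: f(g(x)) = 1/(1 - x/(1-x)) = (1-x)/((1-x) - x) = (1-x)/(1-2x).
Now extract the coefficient. Write (1-x)/(1-2x) = 1/(1-2x) - x/(1-2x).
The coefficient of x^n in 1/(1-2x) is 2^n, and in x/(1-2x) is 2^(n-1) (for n >= 1).
So the coefficient of x^38 is 2^38 - 2^37 = 274877906944 - 137438953472 = 137438953472.

137438953472


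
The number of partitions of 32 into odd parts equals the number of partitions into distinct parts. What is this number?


Computing partitions of 32 into odd parts (1, 3, 5, ...):
Using the generating function prod_{k>=0} 1/(1-x^(2k+1)),
the count is 390

390


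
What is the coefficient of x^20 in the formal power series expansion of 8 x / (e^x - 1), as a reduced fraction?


The exponential generating function for Bernoulli numbers is
x / (e^x - 1) = sum_{k>=0} B_k x^k / k!.
So the coefficient of x^20 in 8 x / (e^x - 1) is 8 B_20 / 20!.
Computing: B_20 = -174611/330, 20! = 2432902008176640000, giving
8 * -174611/330 / 2432902008176640000 = -174611/100357207837286400000.

-174611/100357207837286400000


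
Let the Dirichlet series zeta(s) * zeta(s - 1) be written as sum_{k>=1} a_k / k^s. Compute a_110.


Convolution gives a_k = sum_{d | k} d * 1 = sum_{d | k} d = sigma(k), the sum of positive divisors of k.
For k = 110, the divisors are 1, 2, 5, 10, 11, 22, 55, 110, so
sigma(110) = 1 + 2 + 5 + 10 + 11 + 22 + 55 + 110 = 216.

216


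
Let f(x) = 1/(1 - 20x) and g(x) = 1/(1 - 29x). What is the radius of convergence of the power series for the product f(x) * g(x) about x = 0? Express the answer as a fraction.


The radius of 1/(1 - 20x) is 1/20 (nearest singularity at x = 1/20), and the radius of 1/(1 - 29x) is 1/29.
The product f(x)*g(x) = 1/((1 - 20x)(1 - 29x)) has singularities at both 1/20 and 1/29, so its radius of convergence is the distance to the nearest one:
min(1/20, 1/29) = 1/29.

1/29


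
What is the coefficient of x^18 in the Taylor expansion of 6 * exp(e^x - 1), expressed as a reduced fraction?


exp(e^x - 1) = sum_{k>=0} Bell_k x^k / k!, where Bell_k is the k-th Bell number.
So the coefficient of x^18 is 6 * Bell_18 / 18!.
Computing: Bell_18 = 682076806159 and 18! = 6402373705728000, giving
6 * 682076806159/6402373705728000 = 97439543737/152437469184000.

97439543737/152437469184000


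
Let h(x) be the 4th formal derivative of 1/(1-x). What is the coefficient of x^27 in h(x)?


Differentiating 4 times: d^4/dx^4 [1/(1-x)] = 4!/(1-x)^5.
The expansion 1/(1-x)^5 = sum_{k>=0} C(k+4, 4) x^k, so the coefficient of x^n in 4!/(1-x)^5 is 4! * C(n+4, 4).
For n = 27: 24 * C(31, 4) = 24 * 31465 = 755160

755160


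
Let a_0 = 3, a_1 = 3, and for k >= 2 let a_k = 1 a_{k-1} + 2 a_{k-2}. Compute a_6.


Iterating the recurrence forward:
a_0 = 3
a_1 = 3
a_2 = 1*3 + 2*3 = 9
a_3 = 1*9 + 2*3 = 15
a_4 = 1*15 + 2*9 = 33
a_5 = 1*33 + 2*15 = 63
a_6 = 1*63 + 2*33 = 129
So a_6 = 129.

129


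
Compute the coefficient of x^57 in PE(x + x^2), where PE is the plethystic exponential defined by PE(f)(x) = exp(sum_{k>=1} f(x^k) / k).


With f(x) = x + x^2, the exponent is sum_{k>=1} (x^k + x^(2k)) / k = -ln(1 - x) - ln(1 - x^2). Exponentiating:
PE(x + x^2) = 1 / ((1 - x)(1 - x^2)).
This is the generating function for partitions of n into parts of size 1 or 2. The number of 2's can be any j in 0..28, and the rest are 1's, so
[x^57] = floor(57/2) + 1 = 29.

29


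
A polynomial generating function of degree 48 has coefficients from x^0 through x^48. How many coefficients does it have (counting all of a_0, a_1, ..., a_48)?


A polynomial of degree 48 takes the form a_0 + a_1 x + ... + a_48 x^48.
The number of coefficients is 48 + 1 = 49.

49


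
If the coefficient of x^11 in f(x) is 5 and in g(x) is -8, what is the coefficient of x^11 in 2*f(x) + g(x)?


Scalar multiplication scales coefficients: 2 * 5 = 10.
Then add the g coefficient: 10 + -8
= 2

2


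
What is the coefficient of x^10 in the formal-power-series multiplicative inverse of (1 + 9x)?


The inverse is 1/(1 + 9x). Apply the geometric identity 1/(1 - y) = sum_{k>=0} y^k with y = -9x:
1/(1 + 9x) = sum_{k>=0} (-9)^k x^k.
So the coefficient of x^10 is (-9)^10 = 3486784401.

3486784401


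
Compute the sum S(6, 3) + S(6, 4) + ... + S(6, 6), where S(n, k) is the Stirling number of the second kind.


By definition, S(n, k) counts partitions of an n-set into exactly k nonempty blocks.
Computing row n = 6 for k = 3..6:
S(6, k): 90, 65, 15, 1
Sum = 171.

171


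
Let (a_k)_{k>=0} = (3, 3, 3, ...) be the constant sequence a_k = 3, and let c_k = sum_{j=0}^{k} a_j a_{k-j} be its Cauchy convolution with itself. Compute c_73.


Since a_j = 3 for all j >= 0, the convolution sum becomes
c_k = sum_{j=0}^{k} 3 * 3 = 9 * (k + 1).
Equivalently, the generating function of (a_k) is 3/(1 - x) and its square is 9/(1 - x)^2 = sum_{k>=0} 9(k + 1) x^k.
For k = 73: 9 * 74 = 666.

666


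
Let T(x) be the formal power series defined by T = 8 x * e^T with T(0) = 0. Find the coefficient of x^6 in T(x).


Apply the Lagrange inversion formula: if T = 8 x * phi(T) with phi(t) = e^t, then
[x^n] T = 8^n * (1/n) [t^(n-1)] phi(t)^n = 8^n * (1/n) [t^(n-1)] e^(n t) = 8^n * (1/n) * n^(n-1) / (n-1)! = 8^n * n^(n-1) / n!.
When c = 1 this is the Cayley count of rooted labeled trees on n vertices, divided by n!.
For n = 6: 8^6 * 6^5 / 6! = 262144 * 7776/720 = 14155776/5.

14155776/5


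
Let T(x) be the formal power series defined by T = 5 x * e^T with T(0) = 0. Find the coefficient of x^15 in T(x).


Apply the Lagrange inversion formula: if T = 5 x * phi(T) with phi(t) = e^t, then
[x^n] T = 5^n * (1/n) [t^(n-1)] phi(t)^n = 5^n * (1/n) [t^(n-1)] e^(n t) = 5^n * (1/n) * n^(n-1) / (n-1)! = 5^n * n^(n-1) / n!.
When c = 1 this is the Cayley count of rooted labeled trees on n vertices, divided by n!.
For n = 15: 5^15 * 15^14 / 15! = 30517578125 * 29192926025390625/1307674368000 = 9776651859283447265625/14350336.

9776651859283447265625/14350336


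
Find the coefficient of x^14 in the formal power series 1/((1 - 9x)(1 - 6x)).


By partial fractions or Cauchy convolution:
The coefficient equals sum_{k=0}^{14} 9^k * 6^(14-k).
= 68473649036691

68473649036691


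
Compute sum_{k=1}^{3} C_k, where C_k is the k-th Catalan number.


C_1 through C_3: 1, 2, 5
Sum = 1 + 2 + 5
= 8

8


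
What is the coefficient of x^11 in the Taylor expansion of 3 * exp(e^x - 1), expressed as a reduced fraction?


exp(e^x - 1) = sum_{k>=0} Bell_k x^k / k!, where Bell_k is the k-th Bell number.
So the coefficient of x^11 is 3 * Bell_11 / 11!.
Computing: Bell_11 = 678570 and 11! = 39916800, giving
3 * 678570/39916800 = 22619/443520.

22619/443520


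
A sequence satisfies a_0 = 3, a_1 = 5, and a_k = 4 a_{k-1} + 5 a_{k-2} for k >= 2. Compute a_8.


The characteristic equation is t^2 - 4 t - 5 = 0, with roots r_1 = 5 and r_2 = -1 (so c_1 = r_1 + r_2, c_2 = -r_1 r_2 as required).
One can use the closed form a_n = A r_1^n + B r_2^n, but direct iteration is more reliable:
a_0 = 3, a_1 = 5, a_2 = 35, a_3 = 165, a_4 = 835, a_5 = 4165, a_6 = 20835, a_7 = 104165, a_8 = 520835.
So a_8 = 520835.

520835


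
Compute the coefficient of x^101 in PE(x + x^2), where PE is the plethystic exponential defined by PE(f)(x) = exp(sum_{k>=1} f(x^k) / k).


With f(x) = x + x^2, the exponent is sum_{k>=1} (x^k + x^(2k)) / k = -ln(1 - x) - ln(1 - x^2). Exponentiating:
PE(x + x^2) = 1 / ((1 - x)(1 - x^2)).
This is the generating function for partitions of n into parts of size 1 or 2. The number of 2's can be any j in 0..50, and the rest are 1's, so
[x^101] = floor(101/2) + 1 = 51.

51


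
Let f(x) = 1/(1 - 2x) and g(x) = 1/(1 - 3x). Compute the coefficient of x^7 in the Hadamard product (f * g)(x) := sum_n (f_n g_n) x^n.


f has coefficients f_k = 2^k and g has coefficients g_k = 3^k, so the Hadamard product has coefficient (f*g)_k = 2^k * 3^k = 6^k.
For k = 7: 6^7 = 279936.

279936


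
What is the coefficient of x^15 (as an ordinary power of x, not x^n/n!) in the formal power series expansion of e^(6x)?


The exponential series is e^y = sum_{k>=0} y^k / k!. Substituting y = 6x gives
e^(6x) = sum_{k>=0} 6^k x^k / k!.
So the coefficient of x^n is a^n/n! with a = 6, n = 15:
6^15 / 15! = 470184984576/1307674368000 = 314928/875875

314928/875875


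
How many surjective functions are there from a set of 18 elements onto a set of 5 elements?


By inclusion-exclusion on which target elements are missed, the number of surjections from an n-set onto a k-set is
surj(n, k) = sum_{j=0}^{k} (-1)^j C(k, j) (k - j)^n.
Equivalently surj(n, k) = k! * S(n, k), where S(n, k) is the Stirling number of the second kind.
For n = 18, k = 5:
S(18, 5) = 28958095545, so
surj = 5! * 28958095545 = 120 * 28958095545 = 3474971465400.

3474971465400


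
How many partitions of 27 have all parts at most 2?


Using the generating function (1-x)^(-1)(1-x^2)^(-1),
the coefficient of x^27 counts these restricted partitions.
Result = 14

14


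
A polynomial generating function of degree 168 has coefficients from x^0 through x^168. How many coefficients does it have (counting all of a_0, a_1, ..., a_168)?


A polynomial of degree 168 takes the form a_0 + a_1 x + ... + a_168 x^168.
The number of coefficients is 168 + 1 = 169.

169


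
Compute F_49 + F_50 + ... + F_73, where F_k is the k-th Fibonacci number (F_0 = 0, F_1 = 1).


Use the identity sum_{k=0}^{N} F_k = F_{N+2} - 1 (which follows from F_{k+2} - F_{k+1} = F_k). Then
sum_{k=49}^{73} F_k = (F_{75} - 1) - (F_{50} - 1) = F_{75} - F_{50}.
Computing: F_{75} = 2111485077978050, F_{50} = 12586269025, so
Sum = 2111485077978050 - 12586269025 = 2111472491709025.

2111472491709025


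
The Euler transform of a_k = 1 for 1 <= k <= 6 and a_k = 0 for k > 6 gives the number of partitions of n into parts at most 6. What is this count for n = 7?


Partitions of 7 into parts at most 6:
Using generating function (1-x)^(-1)(1-x^2)^(-1)...(1-x^6)^(-1),
the coefficient of x^7 = 14

14


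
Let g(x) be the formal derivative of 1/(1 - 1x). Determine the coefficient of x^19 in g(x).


Differentiate termwise: d/dx sum_{k>=0} 1^k x^k = sum_{k>=1} k 1^k x^(k-1) = sum_{j>=0} (j+1) 1^(j+1) x^j.
Equivalently, d/dx [1/(1 - 1x)] = 1/(1 - 1x)^2.
For j = 19: 20 * 1^20 = 20 * 1 = 20.

20


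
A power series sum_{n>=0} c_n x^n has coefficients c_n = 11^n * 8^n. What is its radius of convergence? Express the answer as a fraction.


By the root test (Cauchy-Hadamard), the radius is R = 1 / limsup_n |c_n|^(1/n).
Here |c_n|^(1/n) = (11^n * 8^n)^(1/n) = 11 * 8 = 88 for all n.
So R = 1/88 = 1/88.

1/88


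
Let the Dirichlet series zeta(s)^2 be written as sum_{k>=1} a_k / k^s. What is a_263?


The Dirichlet convolution of the constant function 1 with itself gives (1 * 1)(k) = sum_{d | k} 1 = d(k), the number of positive divisors of k.
Since zeta(s) = sum_{k>=1} 1/k^s, we have zeta(s)^2 = sum_{k>=1} d(k)/k^s, so a_k = d(k).
For k = 263: the divisors are 1, 263.
Count = 2.

2


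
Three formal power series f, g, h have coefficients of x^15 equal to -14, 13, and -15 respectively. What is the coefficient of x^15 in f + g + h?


Series addition is componentwise:
-14 + 13 + -15
= -16

-16


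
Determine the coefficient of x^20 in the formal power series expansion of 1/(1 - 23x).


The geometric series identity gives 1/(1 - c x) = sum_{k>=0} c^k x^k, so the coefficient of x^k is c^k.
Here c = 23 and k = 20.
Computing: 23^20 = 1716155831334586342923895201

1716155831334586342923895201


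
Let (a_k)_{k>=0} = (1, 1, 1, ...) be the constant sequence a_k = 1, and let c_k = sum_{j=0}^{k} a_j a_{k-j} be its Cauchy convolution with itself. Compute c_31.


Since a_j = 1 for all j >= 0, the convolution sum becomes
c_k = sum_{j=0}^{k} 1 * 1 = 1 * (k + 1).
Equivalently, the generating function of (a_k) is 1/(1 - x) and its square is 1/(1 - x)^2 = sum_{k>=0} 1(k + 1) x^k.
For k = 31: 1 * 32 = 32.

32


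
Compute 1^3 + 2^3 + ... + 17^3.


This power sum has a closed form given by Faulhaber's formula
sum_{k=1}^{m} k^p = (1 / (p + 1)) * sum_{j=0}^{p} C(p + 1, j) B_j m^(p + 1 - j),
but for small m direct computation is fastest:
1 + 8 + 27 + 64 + 125 + 216 + 343 + 512 + 729 + 1000 + 1331 + 1728 + 2197 + 2744 + 3375 + 4096 + 4913 = 23409.

23409


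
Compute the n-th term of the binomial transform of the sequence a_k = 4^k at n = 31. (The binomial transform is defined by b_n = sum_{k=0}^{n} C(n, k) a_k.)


With a_k = 4^k, b_n = sum_{k=0}^{n} C(n, k) 4^k = (1 + 4)^n by the binomial theorem.
For n = 31: (1 + 4)^31 = 5^31 = 4656612873077392578125.

4656612873077392578125


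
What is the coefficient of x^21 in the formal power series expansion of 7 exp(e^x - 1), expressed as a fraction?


exp(e^x - 1) is the exponential generating function for the Bell numbers Bell_k: exp(e^x - 1) = sum_{k>=0} Bell_k x^k / k!.
So the coefficient of x^21 in 7 exp(e^x - 1) is 7 Bell_21 / 21!.
Computing: Bell_21 = 474869816156751 and 21! = 51090942171709440000, giving
7 * 474869816156751/51090942171709440000 = 158289938718917/2432902008176640000.

158289938718917/2432902008176640000


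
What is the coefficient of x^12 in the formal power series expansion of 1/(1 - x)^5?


The expansion 1/(1 - x)^r = sum_{k>=0} C(k + r - 1, r - 1) x^k follows from the multiset / negative-binomial theorem (or from repeated differentiation of the geometric series).
For r = 5 and k = 12:
C(16, 4) = 20922789888000 / (24 * 479001600) = 1820.

1820


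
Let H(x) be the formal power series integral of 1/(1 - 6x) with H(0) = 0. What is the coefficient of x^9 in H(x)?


1/(1 - 6x) = sum_{k>=0} 6^k x^k. Integrating termwise with H(0) = 0:
H(x) = sum_{k>=0} 6^k x^(k+1) / (k+1) = sum_{m>=1} 6^(m-1) x^m / m.
For m = 9: 6^8/9 = 1679616/9 = 186624.

186624


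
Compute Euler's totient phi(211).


phi(n) counts integers in [1, n] coprime to n. Using the multiplicative formula phi(n) = n * prod_{p | n} (1 - 1/p):
211 = 211, so
phi(211) = 211 * (1 - 1/211) = 210.

210


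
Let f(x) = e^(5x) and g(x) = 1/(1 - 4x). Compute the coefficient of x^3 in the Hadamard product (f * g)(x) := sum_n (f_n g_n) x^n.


Expanding: f_k = 5^k/k! (from e^(5x)) and g_k = 4^k (from 1/(1 - 4x)). So the Hadamard coefficient (f * g)_k = 5^k 4^k / k! = (20)^k / k!.
For k = 3: 20^3/3! = 8000/6 = 4000/3.

4000/3


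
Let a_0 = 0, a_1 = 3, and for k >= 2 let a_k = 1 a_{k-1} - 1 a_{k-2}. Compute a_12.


Iterating the recurrence forward:
a_0 = 0
a_1 = 3
a_2 = 1*3 - 1*0 = 3
a_3 = 1*3 - 1*3 = 0
a_4 = 1*0 - 1*3 = -3
a_5 = 1*-3 - 1*0 = -3
a_6 = 1*-3 - 1*-3 = 0
a_7 = 1*0 - 1*-3 = 3
a_8 = 1*3 - 1*0 = 3
a_9 = 1*3 - 1*3 = 0
a_10 = 1*0 - 1*3 = -3
a_11 = 1*-3 - 1*0 = -3
a_12 = 1*-3 - 1*-3 = 0
So a_12 = 0.

0


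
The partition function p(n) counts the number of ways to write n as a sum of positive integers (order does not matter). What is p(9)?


Using the generating function prod_{k>=1} 1/(1-x^k), we compute p(9).
By dynamic programming over parts 1 through 9:
p(9) = 30

30


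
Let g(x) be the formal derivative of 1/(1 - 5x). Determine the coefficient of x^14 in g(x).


Differentiate termwise: d/dx sum_{k>=0} 5^k x^k = sum_{k>=1} k 5^k x^(k-1) = sum_{j>=0} (j+1) 5^(j+1) x^j.
Equivalently, d/dx [1/(1 - 5x)] = 5/(1 - 5x)^2.
For j = 14: 15 * 5^15 = 15 * 30517578125 = 457763671875.

457763671875


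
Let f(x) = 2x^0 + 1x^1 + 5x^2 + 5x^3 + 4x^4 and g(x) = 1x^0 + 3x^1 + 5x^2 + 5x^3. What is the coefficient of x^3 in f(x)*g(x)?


Cauchy product at x^3:
2*5 + 1*5 + 5*3 + 5*1
= 35

35


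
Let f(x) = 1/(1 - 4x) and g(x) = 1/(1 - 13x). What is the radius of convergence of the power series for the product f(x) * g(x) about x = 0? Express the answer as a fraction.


The radius of 1/(1 - 4x) is 1/4 (nearest singularity at x = 1/4), and the radius of 1/(1 - 13x) is 1/13.
The product f(x)*g(x) = 1/((1 - 4x)(1 - 13x)) has singularities at both 1/4 and 1/13, so its radius of convergence is the distance to the nearest one:
min(1/4, 1/13) = 1/13.

1/13


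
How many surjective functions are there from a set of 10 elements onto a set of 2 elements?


By inclusion-exclusion on which target elements are missed, the number of surjections from an n-set onto a k-set is
surj(n, k) = sum_{j=0}^{k} (-1)^j C(k, j) (k - j)^n.
Equivalently surj(n, k) = k! * S(n, k), where S(n, k) is the Stirling number of the second kind.
For n = 10, k = 2:
S(10, 2) = 511, so
surj = 2! * 511 = 2 * 511 = 1022.

1022


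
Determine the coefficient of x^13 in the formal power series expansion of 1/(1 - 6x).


The geometric series identity gives 1/(1 - c x) = sum_{k>=0} c^k x^k, so the coefficient of x^k is c^k.
Here c = 6 and k = 13.
Computing: 6^13 = 13060694016

13060694016


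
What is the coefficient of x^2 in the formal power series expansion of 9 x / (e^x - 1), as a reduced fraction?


The exponential generating function for Bernoulli numbers is
x / (e^x - 1) = sum_{k>=0} B_k x^k / k!.
So the coefficient of x^2 in 9 x / (e^x - 1) is 9 B_2 / 2!.
Computing: B_2 = 1/6, 2! = 2, giving
9 * 1/6 / 2 = 3/4.

3/4


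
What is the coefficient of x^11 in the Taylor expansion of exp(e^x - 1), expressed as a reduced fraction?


exp(e^x - 1) = sum_{k>=0} Bell_k x^k / k!, where Bell_k is the k-th Bell number.
So the coefficient of x^11 is Bell_11 / 11!.
Computing: Bell_11 = 678570 and 11! = 39916800, giving
678570/39916800 = 22619/1330560.

22619/1330560


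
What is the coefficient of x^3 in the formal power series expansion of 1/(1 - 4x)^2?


The general identity 1/(1 - c x)^r = sum_{k>=0} c^k C(k + r - 1, r - 1) x^k follows by substituting y = c x into 1/(1 - y)^r = sum_{k>=0} C(k + r - 1, r - 1) y^k.
For c = 4, r = 2, k = 3:
4^3 * C(4, 1) = 64 * 4 = 256.

256


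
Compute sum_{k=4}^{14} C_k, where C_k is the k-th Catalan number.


C_4 through C_14: 14, 42, 132, 429, 1430, 4862, 16796, 58786, 208012, 742900, 2674440
Sum = 14 + 42 + 132 + 429 + 1430 + 4862 + 16796 + 58786 + 208012 + 742900 + 2674440
= 3707843

3707843


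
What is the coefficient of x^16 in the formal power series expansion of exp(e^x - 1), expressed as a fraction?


exp(e^x - 1) is the exponential generating function for the Bell numbers Bell_k: exp(e^x - 1) = sum_{k>=0} Bell_k x^k / k!.
So the coefficient of x^16 in exp(e^x - 1) is Bell_16 / 16!.
Computing: Bell_16 = 10480142147 and 16! = 20922789888000, giving
10480142147/20922789888000 = 10480142147/20922789888000.

10480142147/20922789888000


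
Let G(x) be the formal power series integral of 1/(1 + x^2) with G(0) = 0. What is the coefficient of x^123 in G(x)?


1/(1 + x^2) = sum_{j>=0} (-1)^j x^(2j). Integrating termwise with G(0) = 0:
G(x) = sum_{j>=0} (-1)^j x^(2j+1) / (2j+1) = arctan(x).
Only odd powers are nonzero. For x^123 write 123 = 2*61 + 1, giving
(-1)^61 / 123 = -1/123 = -1/123.

-1/123


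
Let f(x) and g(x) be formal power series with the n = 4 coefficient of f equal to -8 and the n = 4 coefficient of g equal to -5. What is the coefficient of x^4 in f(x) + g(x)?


Addition of formal power series is termwise.
The coefficient of x^4 in f + g = -8 + -5
= -13

-13


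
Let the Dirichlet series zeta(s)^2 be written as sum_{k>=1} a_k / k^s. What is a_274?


The Dirichlet convolution of the constant function 1 with itself gives (1 * 1)(k) = sum_{d | k} 1 = d(k), the number of positive divisors of k.
Since zeta(s) = sum_{k>=1} 1/k^s, we have zeta(s)^2 = sum_{k>=1} d(k)/k^s, so a_k = d(k).
For k = 274: the divisors are 1, 2, 137, 274.
Count = 4.

4


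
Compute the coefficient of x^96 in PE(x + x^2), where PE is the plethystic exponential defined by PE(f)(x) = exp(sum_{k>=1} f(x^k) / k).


With f(x) = x + x^2, the exponent is sum_{k>=1} (x^k + x^(2k)) / k = -ln(1 - x) - ln(1 - x^2). Exponentiating:
PE(x + x^2) = 1 / ((1 - x)(1 - x^2)).
This is the generating function for partitions of n into parts of size 1 or 2. The number of 2's can be any j in 0..48, and the rest are 1's, so
[x^96] = floor(96/2) + 1 = 49.

49


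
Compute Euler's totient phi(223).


phi(n) counts integers in [1, n] coprime to n. Using the multiplicative formula phi(n) = n * prod_{p | n} (1 - 1/p):
223 = 223, so
phi(223) = 223 * (1 - 1/223) = 222.

222


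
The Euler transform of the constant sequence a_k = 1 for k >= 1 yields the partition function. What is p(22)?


The Euler transform converts the sequence a_k = 1 into the number of integer partitions.
Using the recurrence or dynamic programming:
p(22) = 1002

1002


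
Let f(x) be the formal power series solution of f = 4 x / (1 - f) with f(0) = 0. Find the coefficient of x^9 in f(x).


Apply Lagrange inversion: f = 4 x * phi(f) with phi(t) = 1/(1 - t), so
[x^n] f = 4^n * (1/n) [t^(n-1)] phi(t)^n = 4^n * (1/n) [t^(n-1)] (1 - t)^(-n) = 4^n * (1/n) C(2n - 2, n - 1) = 4^n * C_{n-1}.
For n = 9: C_8 = C(16, 8) / 9 = 12870/9 = 1430.
With the 4^9 = 262144 factor, the coefficient is 262144 * 1430 = 374865920.

374865920


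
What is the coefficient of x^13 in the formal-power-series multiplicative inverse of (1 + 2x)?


The inverse is 1/(1 + 2x). Apply the geometric identity 1/(1 - y) = sum_{k>=0} y^k with y = -2x:
1/(1 + 2x) = sum_{k>=0} (-2)^k x^k.
So the coefficient of x^13 is (-2)^13 = -8192.

-8192


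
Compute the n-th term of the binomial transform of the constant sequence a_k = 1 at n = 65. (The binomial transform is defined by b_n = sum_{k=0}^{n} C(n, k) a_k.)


With a_k = 1 for all k, b_n = sum_{k=0}^{n} C(n, k) = 2^n by the binomial theorem.
For n = 65: 2^65 = 36893488147419103232.

36893488147419103232


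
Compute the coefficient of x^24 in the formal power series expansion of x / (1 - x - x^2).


Let f(x) = sum_{k>=0} a_k x^k. Multiplying f(x) * (1 - x - x^2) = x and matching coefficients gives a_0 = 0, a_1 = 1, and a_k = a_{k-1} + a_{k-2} for k >= 2. These are the Fibonacci numbers F_k.
Iterating from F_0 = 0, F_1 = 1:
F_0=0, F_1=1, F_2=1, F_3=2, F_4=3, F_5=5, F_6=8, F_7=13, F_8=21, F_9=34, ...
F_24 = 46368.

46368


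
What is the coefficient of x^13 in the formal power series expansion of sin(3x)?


The Maclaurin series is sin(t) = sum_{k>=0} (-1)^k t^(2k+1) / (2k+1)!, so substituting t = 3x, only odd powers of x are nonzero, with coefficient of x^(2k+1) equal to (-1)^k 3^(2k+1) / (2k+1)!.
Write 13 = 2*6 + 1, giving the coefficient (-1)^6 * 3^13 / 13! = 1594323/6227020800 = 6561/25625600.

6561/25625600


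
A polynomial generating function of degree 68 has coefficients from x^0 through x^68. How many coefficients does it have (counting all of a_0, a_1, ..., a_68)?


A polynomial of degree 68 takes the form a_0 + a_1 x + ... + a_68 x^68.
The number of coefficients is 68 + 1 = 69.

69


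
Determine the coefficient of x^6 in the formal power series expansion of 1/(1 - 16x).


The geometric series identity gives 1/(1 - c x) = sum_{k>=0} c^k x^k, so the coefficient of x^k is c^k.
Here c = 16 and k = 6.
Computing: 16^6 = 16777216

16777216


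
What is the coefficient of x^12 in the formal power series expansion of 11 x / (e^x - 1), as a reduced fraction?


The exponential generating function for Bernoulli numbers is
x / (e^x - 1) = sum_{k>=0} B_k x^k / k!.
So the coefficient of x^12 in 11 x / (e^x - 1) is 11 B_12 / 12!.
Computing: B_12 = -691/2730, 12! = 479001600, giving
11 * -691/2730 / 479001600 = -691/118879488000.

-691/118879488000


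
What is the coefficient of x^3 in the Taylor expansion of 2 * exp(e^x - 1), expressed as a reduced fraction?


exp(e^x - 1) = sum_{k>=0} Bell_k x^k / k!, where Bell_k is the k-th Bell number.
So the coefficient of x^3 is 2 * Bell_3 / 3!.
Computing: Bell_3 = 5 and 3! = 6, giving
2 * 5/6 = 5/3.

5/3


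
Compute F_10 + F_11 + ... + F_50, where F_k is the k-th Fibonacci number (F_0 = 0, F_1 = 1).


Use the identity sum_{k=0}^{N} F_k = F_{N+2} - 1 (which follows from F_{k+2} - F_{k+1} = F_k). Then
sum_{k=10}^{50} F_k = (F_{52} - 1) - (F_{11} - 1) = F_{52} - F_{11}.
Computing: F_{52} = 32951280099, F_{11} = 89, so
Sum = 32951280099 - 89 = 32951280010.

32951280010


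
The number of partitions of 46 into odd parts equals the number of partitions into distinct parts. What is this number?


Computing partitions of 46 into odd parts (1, 3, 5, ...):
Using the generating function prod_{k>=0} 1/(1-x^(2k+1)),
the count is 2304

2304


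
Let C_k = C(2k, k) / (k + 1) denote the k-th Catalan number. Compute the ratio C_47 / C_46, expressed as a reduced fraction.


Using C_k = (2k)! / (k! (k+1)!), the ratio C_{k+1}/C_k simplifies to
C_{k+1}/C_k = [(2k+2)! / ((k+1)! (k+2)!)] * [k! (k+1)! / (2k)!]
 = (2k+2)(2k+1) / ((k+1)(k+2)) = 2(2k+1) / (k+2).
For k = 46: 2(2*46 + 1) / (46 + 2) = 186/48 = 31/8.

31/8


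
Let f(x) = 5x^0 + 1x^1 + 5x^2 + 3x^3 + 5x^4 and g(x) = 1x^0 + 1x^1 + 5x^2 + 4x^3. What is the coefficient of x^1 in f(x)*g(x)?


Cauchy product at x^1:
5*1 + 1*1
= 6

6


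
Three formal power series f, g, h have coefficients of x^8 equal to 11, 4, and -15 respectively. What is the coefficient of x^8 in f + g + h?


Series addition is componentwise:
11 + 4 + -15
= 0

0


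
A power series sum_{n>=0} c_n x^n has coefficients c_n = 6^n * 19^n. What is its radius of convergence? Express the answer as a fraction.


By the root test (Cauchy-Hadamard), the radius is R = 1 / limsup_n |c_n|^(1/n).
Here |c_n|^(1/n) = (6^n * 19^n)^(1/n) = 6 * 19 = 114 for all n.
So R = 1/114 = 1/114.

1/114


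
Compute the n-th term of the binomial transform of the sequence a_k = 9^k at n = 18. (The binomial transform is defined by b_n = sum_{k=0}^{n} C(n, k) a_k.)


With a_k = 9^k, b_n = sum_{k=0}^{n} C(n, k) 9^k = (1 + 9)^n by the binomial theorem.
For n = 18: (1 + 9)^18 = 10^18 = 1000000000000000000.

1000000000000000000


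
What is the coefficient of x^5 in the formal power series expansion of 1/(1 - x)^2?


The expansion 1/(1 - x)^r = sum_{k>=0} C(k + r - 1, r - 1) x^k follows from the multiset / negative-binomial theorem (or from repeated differentiation of the geometric series).
For r = 2 and k = 5:
C(6, 1) = 720 / (1 * 120) = 6.

6


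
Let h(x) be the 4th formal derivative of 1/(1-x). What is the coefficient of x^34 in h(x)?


Differentiating 4 times: d^4/dx^4 [1/(1-x)] = 4!/(1-x)^5.
The expansion 1/(1-x)^5 = sum_{k>=0} C(k+4, 4) x^k, so the coefficient of x^n in 4!/(1-x)^5 is 4! * C(n+4, 4).
For n = 34: 24 * C(38, 4) = 24 * 73815 = 1771560

1771560


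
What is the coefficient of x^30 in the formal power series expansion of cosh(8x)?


The Maclaurin series is cosh(t) = sum_{m>=0} t^(2m) / (2m)!, so substituting t = 8x, only even powers of x are nonzero, with coefficient of x^(2m) equal to 8^(2m) / (2m)!.
For x^30 the coefficient is 8^30/30! = 1237940039285380274899124224/265252859812191058636308480000000 = 18446744073709551616/3952575621190533915703125.

18446744073709551616/3952575621190533915703125


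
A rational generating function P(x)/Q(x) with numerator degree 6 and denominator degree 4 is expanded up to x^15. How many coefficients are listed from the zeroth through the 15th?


Expanding up to x^15 gives the coefficients for x^0, x^1, ..., x^15.
That is 15 + 1 = 16 coefficients in total.

16


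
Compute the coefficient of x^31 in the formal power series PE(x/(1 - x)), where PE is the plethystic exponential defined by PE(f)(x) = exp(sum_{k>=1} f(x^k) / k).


For f(x) = x/(1 - x) we have
sum_{k>=1} f(x^k) / k = sum_{k>=1} (1/k) * x^k / (1 - x^k) = sum_{k, m >= 1} x^(k m) / k,
which after exponentiating simplifies to
PE(x/(1 - x)) = prod_{k>=1} 1 / (1 - x^k).
This is the generating function for the partition function p(n), so the coefficient of x^31 is p(31).
Computing p(31) by dynamic programming over parts 1, 2, ..., 31: p(31) = 6842.

6842


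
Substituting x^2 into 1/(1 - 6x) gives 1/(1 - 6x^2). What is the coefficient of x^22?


The coefficient of x^(2m) in 1/(1 - 6x^2) is 6^m.
With n = 22 = 2*11, the coefficient is 6^11 = 362797056.

362797056


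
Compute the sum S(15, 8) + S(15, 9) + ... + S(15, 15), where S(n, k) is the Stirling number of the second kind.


By definition, S(n, k) counts partitions of an n-set into exactly k nonempty blocks.
Computing row n = 15 for k = 8..15:
S(15, k): 216627840, 67128490, 12662650, 1479478, 106470, 4550, 105, 1
Sum = 298009584.

298009584


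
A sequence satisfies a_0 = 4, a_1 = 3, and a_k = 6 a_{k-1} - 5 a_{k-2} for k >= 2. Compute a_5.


The characteristic equation is t^2 - 6 t + 5 = 0, with roots r_1 = 5 and r_2 = 1 (so c_1 = r_1 + r_2, c_2 = -r_1 r_2 as required).
One can use the closed form a_n = A r_1^n + B r_2^n, but direct iteration is more reliable:
a_0 = 4, a_1 = 3, a_2 = -2, a_3 = -27, a_4 = -152, a_5 = -777.
So a_5 = -777.

-777


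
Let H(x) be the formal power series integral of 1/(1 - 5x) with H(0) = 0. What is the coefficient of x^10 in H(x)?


1/(1 - 5x) = sum_{k>=0} 5^k x^k. Integrating termwise with H(0) = 0:
H(x) = sum_{k>=0} 5^k x^(k+1) / (k+1) = sum_{m>=1} 5^(m-1) x^m / m.
For m = 10: 5^9/10 = 1953125/10 = 390625/2.

390625/2


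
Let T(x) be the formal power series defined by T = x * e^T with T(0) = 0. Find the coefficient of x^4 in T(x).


Apply the Lagrange inversion formula: if T = x * phi(T) with phi(t) = e^t, then
[x^n] T = (1/n) [t^(n-1)] phi(t)^n = (1/n) [t^(n-1)] e^(n t) = (1/n) * n^(n-1) / (n-1)! = n^(n-1) / n!.
When c = 1 this is the Cayley count of rooted labeled trees on n vertices, divided by n!.
For n = 4: 4^3 / 4! = 64/24 = 8/3.

8/3


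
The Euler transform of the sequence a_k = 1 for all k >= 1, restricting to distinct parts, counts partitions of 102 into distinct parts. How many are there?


Partitions of 102 into distinct parts can be computed via generating function.
Product (1+x)(1+x^2)(1+x^3)...
The coefficient of x^102 = 525016

525016


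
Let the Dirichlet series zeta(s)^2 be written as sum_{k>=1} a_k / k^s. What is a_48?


The Dirichlet convolution of the constant function 1 with itself gives (1 * 1)(k) = sum_{d | k} 1 = d(k), the number of positive divisors of k.
Since zeta(s) = sum_{k>=1} 1/k^s, we have zeta(s)^2 = sum_{k>=1} d(k)/k^s, so a_k = d(k).
For k = 48: the divisors are 1, 2, 3, 4, 6, 8, 12, 16, 24, 48.
Count = 10.

10


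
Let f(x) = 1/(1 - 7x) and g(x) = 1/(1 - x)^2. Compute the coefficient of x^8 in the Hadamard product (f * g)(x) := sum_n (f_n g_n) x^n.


f has coefficients f_k = 7^k. For g = 1/(1 - x)^2 the coefficient is g_k = C(k + 1, 1) = k + 1. The Hadamard coefficient is (f * g)_k = 7^k * (k + 1).
For k = 8: 7^8 * 9 = 5764801 * 9 = 51883209.

51883209


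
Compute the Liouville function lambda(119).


The Liouville function is lambda(k) = (-1)^Omega(k), where Omega(k) counts the prime factors of k with multiplicity.
Factoring: 119 = 7 * 17, so Omega(119) = 2.
lambda(119) = (-1)^2 = 1.

1


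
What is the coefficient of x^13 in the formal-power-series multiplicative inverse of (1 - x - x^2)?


Let the inverse be f(x) = sum_{k>=0} a_k x^k. From f(x) * (1 - x - x^2) = 1 and matching coefficients:
 x^0: a_0 = 1.
 x^1: a_1 - a_0 = 0, so a_1 = 1.
 x^k (k >= 2): a_k - a_{k-1} - a_{k-2} = 0, i.e. a_k = a_{k-1} + a_{k-2}.
This is the Fibonacci-type recurrence shifted so that a_0 = a_1 = 1.
Iterating: a_0=1, a_1=1, a_2=2, a_3=3, a_4=5, a_5=8, a_6=13, a_7=21, a_8=34, a_9=55, ...
a_13 = 377.

377


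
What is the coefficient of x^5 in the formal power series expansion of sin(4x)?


The Maclaurin series is sin(t) = sum_{k>=0} (-1)^k t^(2k+1) / (2k+1)!, so substituting t = 4x, only odd powers of x are nonzero, with coefficient of x^(2k+1) equal to (-1)^k 4^(2k+1) / (2k+1)!.
Write 5 = 2*2 + 1, giving the coefficient (-1)^2 * 4^5 / 5! = 1024/120 = 128/15.

128/15


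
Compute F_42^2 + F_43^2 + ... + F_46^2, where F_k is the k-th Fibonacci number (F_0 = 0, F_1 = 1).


There is a standard identity sum_{k=0}^{N} F_k^2 = F_N * F_{N+1} (proved inductively from the telescoping relation F_k^2 = F_k F_{k+1} - F_{k-1} F_k). Then
sum_{k=42}^{46} F_k^2 = F_46 F_47 - F_41 F_42.
Computing: F_46 = 1836311903, F_47 = 2971215073, F_41 = 165580141, F_42 = 267914296.
Sum = 1836311903 * 2971215073 - 165580141 * 267914296 = 5411716318015318183.

5411716318015318183


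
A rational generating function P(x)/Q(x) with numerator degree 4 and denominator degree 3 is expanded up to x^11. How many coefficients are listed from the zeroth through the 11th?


Expanding up to x^11 gives the coefficients for x^0, x^1, ..., x^11.
That is 11 + 1 = 12 coefficients in total.

12
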